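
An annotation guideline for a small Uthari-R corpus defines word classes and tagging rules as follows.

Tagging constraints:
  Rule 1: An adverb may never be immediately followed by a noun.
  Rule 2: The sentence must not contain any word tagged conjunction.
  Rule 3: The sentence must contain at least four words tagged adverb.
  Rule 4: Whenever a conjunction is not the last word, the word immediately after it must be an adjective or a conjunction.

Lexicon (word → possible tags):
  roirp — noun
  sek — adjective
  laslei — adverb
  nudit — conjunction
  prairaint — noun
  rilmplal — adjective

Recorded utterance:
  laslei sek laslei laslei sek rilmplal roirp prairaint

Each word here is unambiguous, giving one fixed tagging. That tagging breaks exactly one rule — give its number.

Fixed tagging: adverb adjective adverb adverb adjective adjective noun noun.
Checking each rule: R1 holds, R2 holds, R3 violated, R4 holds.
Only rule 3 fails.

3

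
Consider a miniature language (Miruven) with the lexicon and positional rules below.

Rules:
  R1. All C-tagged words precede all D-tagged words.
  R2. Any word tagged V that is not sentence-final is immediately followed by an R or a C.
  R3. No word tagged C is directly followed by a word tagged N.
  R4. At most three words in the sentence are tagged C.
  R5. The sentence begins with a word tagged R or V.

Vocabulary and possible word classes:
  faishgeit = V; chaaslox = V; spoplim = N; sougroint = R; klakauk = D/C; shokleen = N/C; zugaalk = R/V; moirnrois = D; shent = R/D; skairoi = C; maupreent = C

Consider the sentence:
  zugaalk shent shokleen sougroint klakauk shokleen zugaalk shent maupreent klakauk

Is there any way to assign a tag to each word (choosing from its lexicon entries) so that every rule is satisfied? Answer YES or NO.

YES

Candidates per position — 1:zugaalk {R,V}; 2:shent {R,D}; 3:shokleen {N,C}; 4:sougroint {R}; 5:klakauk {D,C}; 6:shokleen {N,C}; 7:zugaalk {R,V}; 8:shent {R,D}; 9:maupreent {C}; 10:klakauk {D,C}.
One satisfying assignment: R R N R C C V R C D.
Rule-by-rule: rule 1 ok; rule 2 ok; rule 3 ok; rule 4 ok; rule 5 ok.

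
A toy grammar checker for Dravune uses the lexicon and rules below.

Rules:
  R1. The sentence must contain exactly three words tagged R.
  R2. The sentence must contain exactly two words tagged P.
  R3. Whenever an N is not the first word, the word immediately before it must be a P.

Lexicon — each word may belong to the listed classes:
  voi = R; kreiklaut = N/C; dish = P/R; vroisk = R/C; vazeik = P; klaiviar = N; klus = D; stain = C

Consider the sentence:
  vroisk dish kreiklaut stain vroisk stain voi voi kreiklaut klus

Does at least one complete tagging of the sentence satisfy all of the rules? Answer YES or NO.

NO

Candidates per position — 1:vroisk {R,C}; 2:dish {P,R}; 3:kreiklaut {N,C}; 4:stain {C}; 5:vroisk {R,C}; 6:stain {C}; 7:voi {R}; 8:voi {R}; 9:kreiklaut {N,C}; 10:klus {D}.
Rule 2 cannot be satisfied by any choice of tags from the lexicon.
So there is no consistent tagging.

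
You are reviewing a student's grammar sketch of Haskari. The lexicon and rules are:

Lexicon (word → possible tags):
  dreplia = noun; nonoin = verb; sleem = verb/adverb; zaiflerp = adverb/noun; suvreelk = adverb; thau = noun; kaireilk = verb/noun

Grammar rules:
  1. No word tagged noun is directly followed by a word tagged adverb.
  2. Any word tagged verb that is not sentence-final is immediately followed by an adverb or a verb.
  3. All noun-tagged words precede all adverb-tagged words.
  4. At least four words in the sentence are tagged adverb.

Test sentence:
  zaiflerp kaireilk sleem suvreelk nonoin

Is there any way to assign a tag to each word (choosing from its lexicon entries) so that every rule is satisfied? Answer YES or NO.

NO

Candidates per position — 1:zaiflerp {adverb,noun}; 2:kaireilk {verb,noun}; 3:sleem {verb,adverb}; 4:suvreelk {adverb}; 5:nonoin {verb}.
Rule 4 cannot be satisfied by any choice of tags from the lexicon.
So there is no consistent tagging.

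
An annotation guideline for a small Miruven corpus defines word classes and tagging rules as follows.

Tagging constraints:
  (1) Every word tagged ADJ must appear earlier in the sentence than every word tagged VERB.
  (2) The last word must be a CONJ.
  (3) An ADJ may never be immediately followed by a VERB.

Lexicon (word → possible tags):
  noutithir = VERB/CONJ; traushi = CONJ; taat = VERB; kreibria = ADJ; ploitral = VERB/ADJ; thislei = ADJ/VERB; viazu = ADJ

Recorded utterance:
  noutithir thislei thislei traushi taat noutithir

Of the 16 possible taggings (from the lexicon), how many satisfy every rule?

Candidates per position — 1:noutithir {VERB,CONJ}; 2:thislei {ADJ,VERB}; 3:thislei {ADJ,VERB}; 4:traushi {CONJ}; 5:taat {VERB}; 6:noutithir {VERB,CONJ}.
There are 16 candidate sequences in total.
The sequences that satisfy every rule: VERB VERB VERB CONJ VERB CONJ; CONJ ADJ ADJ CONJ VERB CONJ; CONJ VERB VERB CONJ VERB CONJ.
Count = 3.

3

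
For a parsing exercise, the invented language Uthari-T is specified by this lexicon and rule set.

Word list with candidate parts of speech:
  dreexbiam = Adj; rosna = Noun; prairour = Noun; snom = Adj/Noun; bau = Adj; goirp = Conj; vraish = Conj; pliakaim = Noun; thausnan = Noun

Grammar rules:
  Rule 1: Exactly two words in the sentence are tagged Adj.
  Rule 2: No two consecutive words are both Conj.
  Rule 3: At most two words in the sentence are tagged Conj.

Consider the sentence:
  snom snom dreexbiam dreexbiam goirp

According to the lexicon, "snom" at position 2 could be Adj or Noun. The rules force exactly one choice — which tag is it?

Noun

Candidates per position — 1:snom {Adj,Noun}; 2:snom {Adj,Noun}; 3:dreexbiam {Adj}; 4:dreexbiam {Adj}; 5:goirp {Conj}.
If word 1 were Adj, no tagging could satisfy rule 1; so word 1 is Noun.
If word 2 were Adj, no tagging could satisfy rule 1; so word 2 is Noun.
So the tagging must be: Noun Noun Adj Adj Conj.
Check: rule 1 holds; rule 2 holds; rule 3 holds.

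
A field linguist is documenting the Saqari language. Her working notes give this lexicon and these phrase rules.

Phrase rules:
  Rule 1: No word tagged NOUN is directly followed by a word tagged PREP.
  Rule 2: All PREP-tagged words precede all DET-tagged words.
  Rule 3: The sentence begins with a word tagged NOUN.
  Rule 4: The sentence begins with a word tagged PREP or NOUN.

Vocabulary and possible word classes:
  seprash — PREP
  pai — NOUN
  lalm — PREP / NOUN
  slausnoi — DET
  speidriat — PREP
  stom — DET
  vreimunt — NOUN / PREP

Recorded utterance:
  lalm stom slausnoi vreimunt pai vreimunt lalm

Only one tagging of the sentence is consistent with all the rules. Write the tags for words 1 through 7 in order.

Candidates per position — 1:lalm {PREP,NOUN}; 2:stom {DET}; 3:slausnoi {DET}; 4:vreimunt {NOUN,PREP}; 5:pai {NOUN}; 6:vreimunt {NOUN,PREP}; 7:lalm {PREP,NOUN}.
Position 1: PREP is ruled out by rule 3; that leaves NOUN.
Position 4: PREP is ruled out by rule 2; that leaves NOUN.
Position 6: PREP is ruled out by rule 1; that leaves NOUN.
Position 7: PREP is ruled out by rule 1; that leaves NOUN.
That leaves exactly one tagging: NOUN DET DET NOUN NOUN NOUN NOUN.
Checking: rule 1 ok; rule 2 ok; rule 3 ok; rule 4 ok.

NOUN DET DET NOUN NOUN NOUN NOUN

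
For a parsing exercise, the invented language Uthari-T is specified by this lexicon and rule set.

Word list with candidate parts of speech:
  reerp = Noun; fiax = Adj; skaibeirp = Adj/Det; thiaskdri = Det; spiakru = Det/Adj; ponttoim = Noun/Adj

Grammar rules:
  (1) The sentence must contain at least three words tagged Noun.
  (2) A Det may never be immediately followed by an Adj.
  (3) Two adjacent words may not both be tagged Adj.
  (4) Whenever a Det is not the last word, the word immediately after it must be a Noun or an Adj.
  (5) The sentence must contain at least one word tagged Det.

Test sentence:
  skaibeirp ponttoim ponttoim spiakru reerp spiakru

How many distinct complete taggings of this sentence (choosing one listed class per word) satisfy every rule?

Candidates per position — 1:skaibeirp {Adj,Det}; 2:ponttoim {Noun,Adj}; 3:ponttoim {Noun,Adj}; 4:spiakru {Det,Adj}; 5:reerp {Noun}; 6:spiakru {Det,Adj}.
There are 32 candidate sequences in total.
Checking each against the rules leaves 7 sequences.
Count = 7.

7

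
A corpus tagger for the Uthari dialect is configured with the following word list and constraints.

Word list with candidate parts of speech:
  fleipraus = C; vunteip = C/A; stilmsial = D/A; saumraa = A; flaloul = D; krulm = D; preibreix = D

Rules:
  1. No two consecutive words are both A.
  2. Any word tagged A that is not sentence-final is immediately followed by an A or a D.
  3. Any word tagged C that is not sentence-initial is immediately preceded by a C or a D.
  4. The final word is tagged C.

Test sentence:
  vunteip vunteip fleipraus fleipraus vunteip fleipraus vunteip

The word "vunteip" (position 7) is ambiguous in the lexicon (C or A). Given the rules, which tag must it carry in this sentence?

C

Candidates per position — 1:vunteip {C,A}; 2:vunteip {C,A}; 3:fleipraus {C}; 4:fleipraus {C}; 5:vunteip {C,A}; 6:fleipraus {C}; 7:vunteip {C,A}.
Word 1 cannot be A — rule 2 would then fail for every completion. It is C.
Word 2 cannot be A — rule 2 would then fail for every completion. It is C.
Word 5 cannot be A — rule 2 would then fail for every completion. It is C.
Word 7 cannot be A — rule 4 would then fail for every completion. It is C.
The only consistent sequence is: C C C C C C C.
Check: rule 1 ✓; rule 2 ✓; rule 3 ✓; rule 4 ✓.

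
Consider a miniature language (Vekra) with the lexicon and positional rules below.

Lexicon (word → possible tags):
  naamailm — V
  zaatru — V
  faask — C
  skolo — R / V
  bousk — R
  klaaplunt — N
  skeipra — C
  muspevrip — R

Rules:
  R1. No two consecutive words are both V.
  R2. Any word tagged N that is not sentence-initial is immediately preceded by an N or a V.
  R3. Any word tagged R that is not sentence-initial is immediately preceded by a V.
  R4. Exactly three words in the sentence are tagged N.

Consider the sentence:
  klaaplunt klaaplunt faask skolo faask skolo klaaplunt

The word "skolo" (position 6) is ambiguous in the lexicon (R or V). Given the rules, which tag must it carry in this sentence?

Candidates per position — 1:klaaplunt {N}; 2:klaaplunt {N}; 3:faask {C}; 4:skolo {R,V}; 5:faask {C}; 6:skolo {R,V}; 7:klaaplunt {N}.
At position 4, choosing R makes rule 3 impossible to satisfy; hence V.
At position 6, choosing R makes rule 2 impossible to satisfy; hence V.
The unique satisfying tagging is: N N C V C V N.
Checking: rule 1 holds; rule 2 holds; rule 3 holds; rule 4 holds.

V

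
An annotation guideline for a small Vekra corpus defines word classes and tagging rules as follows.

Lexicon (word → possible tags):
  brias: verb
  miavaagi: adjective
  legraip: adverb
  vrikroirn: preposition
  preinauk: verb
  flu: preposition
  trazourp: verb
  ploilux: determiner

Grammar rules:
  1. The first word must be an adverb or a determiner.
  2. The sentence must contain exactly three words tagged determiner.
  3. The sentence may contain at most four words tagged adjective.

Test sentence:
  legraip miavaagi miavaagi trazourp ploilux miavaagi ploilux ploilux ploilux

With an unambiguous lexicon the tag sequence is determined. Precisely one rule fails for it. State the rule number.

Fixed tagging: adverb adjective adjective verb determiner adjective determiner determiner determiner.
Checking each rule: R1 ok, R2 fails, R3 ok.
Only rule 2 fails.

2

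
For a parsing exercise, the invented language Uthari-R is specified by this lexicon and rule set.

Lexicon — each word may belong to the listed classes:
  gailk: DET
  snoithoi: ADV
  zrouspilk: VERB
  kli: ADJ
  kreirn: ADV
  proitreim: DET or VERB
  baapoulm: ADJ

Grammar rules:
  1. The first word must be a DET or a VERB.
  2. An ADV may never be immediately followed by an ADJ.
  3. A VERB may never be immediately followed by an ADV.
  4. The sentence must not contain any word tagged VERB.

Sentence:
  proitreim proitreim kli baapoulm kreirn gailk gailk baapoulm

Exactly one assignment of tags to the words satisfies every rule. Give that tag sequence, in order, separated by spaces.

DET DET ADJ ADJ ADV DET DET ADJ

Candidates per position — 1:proitreim {DET,VERB}; 2:proitreim {DET,VERB}; 3:kli {ADJ}; 4:baapoulm {ADJ}; 5:kreirn {ADV}; 6:gailk {DET}; 7:gailk {DET}; 8:baapoulm {ADJ}.
If word 1 were VERB, no tagging could satisfy rule 4; so word 1 is DET.
If word 2 were VERB, no tagging could satisfy rule 4; so word 2 is DET.
That leaves exactly one tagging: DET DET ADJ ADJ ADV DET DET ADJ.
Verifying each rule — rule 1 holds; rule 2 holds; rule 3 holds; rule 4 holds.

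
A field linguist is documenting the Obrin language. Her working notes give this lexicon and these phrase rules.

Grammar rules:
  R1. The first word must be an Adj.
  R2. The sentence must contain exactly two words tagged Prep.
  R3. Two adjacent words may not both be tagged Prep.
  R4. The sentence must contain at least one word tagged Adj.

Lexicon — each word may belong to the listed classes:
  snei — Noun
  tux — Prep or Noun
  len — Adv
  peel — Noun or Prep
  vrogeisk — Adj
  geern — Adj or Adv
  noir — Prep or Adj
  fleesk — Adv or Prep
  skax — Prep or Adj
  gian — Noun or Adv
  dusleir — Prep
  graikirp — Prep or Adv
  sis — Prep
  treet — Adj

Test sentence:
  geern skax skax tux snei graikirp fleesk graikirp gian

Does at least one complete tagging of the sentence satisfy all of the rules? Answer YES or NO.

YES

Candidates per position — 1:geern {Adj,Adv}; 2:skax {Prep,Adj}; 3:skax {Prep,Adj}; 4:tux {Prep,Noun}; 5:snei {Noun}; 6:graikirp {Prep,Adv}; 7:fleesk {Adv,Prep}; 8:graikirp {Prep,Adv}; 9:gian {Noun,Adv}.
One satisfying assignment: Adj Prep Adj Noun Noun Prep Adv Adv Adv.
Rule-by-rule: rule 1 ✓; rule 2 ✓; rule 3 ✓; rule 4 ✓.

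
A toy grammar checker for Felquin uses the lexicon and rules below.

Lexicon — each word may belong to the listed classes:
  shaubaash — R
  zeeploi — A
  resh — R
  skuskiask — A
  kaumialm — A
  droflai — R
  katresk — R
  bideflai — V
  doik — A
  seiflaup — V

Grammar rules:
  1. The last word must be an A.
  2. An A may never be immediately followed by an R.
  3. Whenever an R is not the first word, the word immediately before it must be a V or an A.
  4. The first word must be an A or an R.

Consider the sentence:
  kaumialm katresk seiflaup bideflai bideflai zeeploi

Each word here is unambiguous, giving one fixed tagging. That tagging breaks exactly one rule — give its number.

Fixed tagging: A R V V V A.
Checking each rule: R1 pass, R2 fail, R3 pass, R4 pass.
Only rule 2 fails.

2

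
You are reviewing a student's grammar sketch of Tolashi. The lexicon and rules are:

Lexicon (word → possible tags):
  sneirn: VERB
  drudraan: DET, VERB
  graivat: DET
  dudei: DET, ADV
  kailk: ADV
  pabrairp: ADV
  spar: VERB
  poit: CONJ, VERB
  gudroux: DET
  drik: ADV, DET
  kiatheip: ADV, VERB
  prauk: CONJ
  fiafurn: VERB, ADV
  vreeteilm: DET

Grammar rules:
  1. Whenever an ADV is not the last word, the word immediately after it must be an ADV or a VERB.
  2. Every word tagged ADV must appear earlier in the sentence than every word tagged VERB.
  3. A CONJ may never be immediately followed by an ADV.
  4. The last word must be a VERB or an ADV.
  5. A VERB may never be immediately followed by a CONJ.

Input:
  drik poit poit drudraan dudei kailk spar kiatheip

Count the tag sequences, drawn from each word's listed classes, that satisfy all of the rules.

Candidates per position — 1:drik {ADV,DET}; 2:poit {CONJ,VERB}; 3:poit {CONJ,VERB}; 4:drudraan {DET,VERB}; 5:dudei {DET,ADV}; 6:kailk {ADV}; 7:spar {VERB}; 8:kiatheip {ADV,VERB}.
There are 64 candidate sequences in total.
The sequences that satisfy every rule: DET CONJ CONJ DET DET ADV VERB VERB; DET CONJ CONJ DET ADV ADV VERB VERB.
Count = 2.

2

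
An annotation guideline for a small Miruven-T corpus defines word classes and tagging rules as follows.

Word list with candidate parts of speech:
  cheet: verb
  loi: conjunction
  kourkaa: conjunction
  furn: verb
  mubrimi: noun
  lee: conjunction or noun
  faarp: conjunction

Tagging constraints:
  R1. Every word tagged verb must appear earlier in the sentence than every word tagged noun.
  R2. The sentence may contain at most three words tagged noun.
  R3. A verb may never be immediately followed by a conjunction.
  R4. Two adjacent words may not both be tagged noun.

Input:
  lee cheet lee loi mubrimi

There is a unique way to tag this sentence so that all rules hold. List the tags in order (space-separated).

conjunction verb noun conjunction noun

Candidates per position — 1:lee {conjunction,noun}; 2:cheet {verb}; 3:lee {conjunction,noun}; 4:loi {conjunction}; 5:mubrimi {noun}.
Word 1 cannot be noun — rule 1 would then fail for every completion. It is conjunction.
Word 3 cannot be conjunction — rule 3 would then fail for every completion. It is noun.
The only consistent sequence is: conjunction verb noun conjunction noun.
Rule-by-rule: rule 1 ✓; rule 2 ✓; rule 3 ✓; rule 4 ✓.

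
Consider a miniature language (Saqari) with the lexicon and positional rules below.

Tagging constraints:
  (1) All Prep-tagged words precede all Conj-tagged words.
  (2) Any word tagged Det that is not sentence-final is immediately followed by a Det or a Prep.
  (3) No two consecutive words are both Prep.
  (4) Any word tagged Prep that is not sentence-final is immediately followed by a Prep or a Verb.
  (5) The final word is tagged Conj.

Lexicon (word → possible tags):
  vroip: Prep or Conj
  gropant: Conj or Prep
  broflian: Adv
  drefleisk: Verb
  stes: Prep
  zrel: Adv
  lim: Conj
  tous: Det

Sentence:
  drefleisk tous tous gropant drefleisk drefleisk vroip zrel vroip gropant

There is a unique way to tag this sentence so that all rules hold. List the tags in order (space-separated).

Candidates per position — 1:drefleisk {Verb}; 2:tous {Det}; 3:tous {Det}; 4:gropant {Conj,Prep}; 5:drefleisk {Verb}; 6:drefleisk {Verb}; 7:vroip {Prep,Conj}; 8:zrel {Adv}; 9:vroip {Prep,Conj}; 10:gropant {Conj,Prep}.
Position 4: tagging it Conj would leave rule 2 unsatisfiable, so it must be Prep.
Position 7: tagging it Prep would leave rule 4 unsatisfiable, so it must be Conj.
Position 9: tagging it Prep would leave rule 1 unsatisfiable, so it must be Conj.
Position 10: tagging it Prep would leave rule 1 unsatisfiable, so it must be Conj.
That leaves exactly one tagging: Verb Det Det Prep Verb Verb Conj Adv Conj Conj.
Checking: rule 1 ok; rule 2 ok; rule 3 ok; rule 4 ok; rule 5 ok.

Verb Det Det Prep Verb Verb Conj Adv Conj Conj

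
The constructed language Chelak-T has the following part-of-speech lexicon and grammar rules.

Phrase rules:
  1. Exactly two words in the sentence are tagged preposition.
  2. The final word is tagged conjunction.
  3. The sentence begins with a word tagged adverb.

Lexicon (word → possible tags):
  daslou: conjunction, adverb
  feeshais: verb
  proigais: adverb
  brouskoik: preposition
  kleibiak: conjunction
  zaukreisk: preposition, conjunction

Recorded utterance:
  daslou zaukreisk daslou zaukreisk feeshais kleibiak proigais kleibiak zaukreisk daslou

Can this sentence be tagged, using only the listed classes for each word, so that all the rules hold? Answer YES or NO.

YES

Candidates per position — 1:daslou {conjunction,adverb}; 2:zaukreisk {preposition,conjunction}; 3:daslou {conjunction,adverb}; 4:zaukreisk {preposition,conjunction}; 5:feeshais {verb}; 6:kleibiak {conjunction}; 7:proigais {adverb}; 8:kleibiak {conjunction}; 9:zaukreisk {preposition,conjunction}; 10:daslou {conjunction,adverb}.
One satisfying assignment: adverb preposition conjunction conjunction verb conjunction adverb conjunction preposition conjunction.
Checking: rule 1 holds; rule 2 holds; rule 3 holds.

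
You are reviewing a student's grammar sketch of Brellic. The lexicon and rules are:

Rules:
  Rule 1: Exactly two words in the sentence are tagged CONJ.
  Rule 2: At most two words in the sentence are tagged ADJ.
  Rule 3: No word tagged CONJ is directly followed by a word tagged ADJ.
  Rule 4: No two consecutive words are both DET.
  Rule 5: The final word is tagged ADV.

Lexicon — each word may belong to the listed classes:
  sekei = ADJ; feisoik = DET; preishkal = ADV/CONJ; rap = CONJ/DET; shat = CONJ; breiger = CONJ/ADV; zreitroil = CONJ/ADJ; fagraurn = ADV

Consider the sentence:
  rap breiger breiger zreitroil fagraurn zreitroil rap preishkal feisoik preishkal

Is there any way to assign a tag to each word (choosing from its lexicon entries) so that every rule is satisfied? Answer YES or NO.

Candidates per position — 1:rap {CONJ,DET}; 2:breiger {CONJ,ADV}; 3:breiger {CONJ,ADV}; 4:zreitroil {CONJ,ADJ}; 5:fagraurn {ADV}; 6:zreitroil {CONJ,ADJ}; 7:rap {CONJ,DET}; 8:preishkal {ADV,CONJ}; 9:feisoik {DET}; 10:preishkal {ADV,CONJ}.
One satisfying assignment: DET ADV ADV ADJ ADV CONJ DET CONJ DET ADV.
Rule-by-rule: rule 1 holds; rule 2 holds; rule 3 holds; rule 4 holds; rule 5 holds.

YES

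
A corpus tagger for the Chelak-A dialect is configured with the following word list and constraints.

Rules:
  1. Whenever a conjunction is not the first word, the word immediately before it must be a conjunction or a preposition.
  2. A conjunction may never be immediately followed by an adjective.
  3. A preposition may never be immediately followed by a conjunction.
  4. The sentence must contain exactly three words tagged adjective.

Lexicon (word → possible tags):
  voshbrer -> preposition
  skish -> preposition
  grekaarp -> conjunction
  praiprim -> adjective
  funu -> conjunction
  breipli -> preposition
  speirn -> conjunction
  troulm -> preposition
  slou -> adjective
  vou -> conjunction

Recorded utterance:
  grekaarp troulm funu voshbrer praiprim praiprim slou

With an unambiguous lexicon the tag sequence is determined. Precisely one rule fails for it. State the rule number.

Fixed tagging: conjunction preposition conjunction preposition adjective adjective adjective.
Rule check: R1 pass, R2 pass, R3 fail, R4 pass.
Only rule 3 fails.

3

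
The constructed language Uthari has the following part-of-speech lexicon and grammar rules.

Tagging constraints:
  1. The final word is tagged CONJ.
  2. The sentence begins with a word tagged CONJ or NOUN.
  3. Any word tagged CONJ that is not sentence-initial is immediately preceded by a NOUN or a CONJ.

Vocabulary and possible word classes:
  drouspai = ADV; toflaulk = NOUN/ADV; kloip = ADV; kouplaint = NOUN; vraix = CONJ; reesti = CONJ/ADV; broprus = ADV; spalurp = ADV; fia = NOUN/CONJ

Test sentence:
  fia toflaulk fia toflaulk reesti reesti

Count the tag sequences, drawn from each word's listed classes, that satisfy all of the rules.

Candidates per position — 1:fia {NOUN,CONJ}; 2:toflaulk {NOUN,ADV}; 3:fia {NOUN,CONJ}; 4:toflaulk {NOUN,ADV}; 5:reesti {CONJ,ADV}; 6:reesti {CONJ,ADV}.
There are 64 candidate sequences in total.
Checking each against the rules leaves 6 sequences.
Count = 6.

6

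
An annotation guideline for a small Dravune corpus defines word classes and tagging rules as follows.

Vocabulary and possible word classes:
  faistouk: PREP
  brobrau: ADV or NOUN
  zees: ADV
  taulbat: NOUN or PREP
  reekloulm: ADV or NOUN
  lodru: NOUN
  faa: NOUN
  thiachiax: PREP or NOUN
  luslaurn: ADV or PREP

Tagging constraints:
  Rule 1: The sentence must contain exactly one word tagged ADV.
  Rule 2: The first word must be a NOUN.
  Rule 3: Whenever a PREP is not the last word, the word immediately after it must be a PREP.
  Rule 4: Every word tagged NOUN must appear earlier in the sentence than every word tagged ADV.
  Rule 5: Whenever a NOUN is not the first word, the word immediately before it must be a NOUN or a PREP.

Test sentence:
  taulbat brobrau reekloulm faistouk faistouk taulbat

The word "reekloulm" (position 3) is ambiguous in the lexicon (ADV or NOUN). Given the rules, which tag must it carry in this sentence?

Candidates per position — 1:taulbat {NOUN,PREP}; 2:brobrau {ADV,NOUN}; 3:reekloulm {ADV,NOUN}; 4:faistouk {PREP}; 5:faistouk {PREP}; 6:taulbat {NOUN,PREP}.
Position 1: tagging it PREP would leave rule 2 unsatisfiable, so it must be NOUN.
Position 6: tagging it NOUN would leave rule 3 unsatisfiable, so it must be PREP.
Position 3: the remaining choice is settled jointly with positions 2 — only ADV at position 3 is part of a tagging that satisfies every rule.
So the tagging must be: NOUN NOUN ADV PREP PREP PREP.
Checking: rule 1 ✓; rule 2 ✓; rule 3 ✓; rule 4 ✓; rule 5 ✓.

ADV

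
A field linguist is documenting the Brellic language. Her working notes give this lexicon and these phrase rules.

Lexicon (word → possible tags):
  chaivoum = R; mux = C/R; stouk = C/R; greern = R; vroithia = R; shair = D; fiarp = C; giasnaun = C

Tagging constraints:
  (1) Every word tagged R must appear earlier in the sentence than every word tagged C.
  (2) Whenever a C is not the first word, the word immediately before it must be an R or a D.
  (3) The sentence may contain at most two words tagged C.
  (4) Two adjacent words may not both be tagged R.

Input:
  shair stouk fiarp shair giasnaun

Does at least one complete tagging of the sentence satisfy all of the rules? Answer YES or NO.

Candidates per position — 1:shair {D}; 2:stouk {C,R}; 3:fiarp {C}; 4:shair {D}; 5:giasnaun {C}.
One satisfying assignment: D R C D C.
Check: rule 1 holds; rule 2 holds; rule 3 holds; rule 4 holds.

YES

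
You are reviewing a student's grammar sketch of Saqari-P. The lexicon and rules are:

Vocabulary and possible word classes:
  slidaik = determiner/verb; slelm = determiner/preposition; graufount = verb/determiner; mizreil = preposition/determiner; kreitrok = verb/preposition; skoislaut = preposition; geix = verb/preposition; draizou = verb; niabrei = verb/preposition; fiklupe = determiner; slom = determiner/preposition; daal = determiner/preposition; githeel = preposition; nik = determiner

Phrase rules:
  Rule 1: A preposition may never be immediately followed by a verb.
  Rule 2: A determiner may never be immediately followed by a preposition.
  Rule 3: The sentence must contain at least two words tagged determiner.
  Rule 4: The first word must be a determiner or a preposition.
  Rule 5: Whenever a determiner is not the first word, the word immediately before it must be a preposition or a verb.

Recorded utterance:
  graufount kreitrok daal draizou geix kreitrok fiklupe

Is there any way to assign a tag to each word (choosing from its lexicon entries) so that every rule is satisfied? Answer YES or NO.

YES

Candidates per position — 1:graufount {verb,determiner}; 2:kreitrok {verb,preposition}; 3:daal {determiner,preposition}; 4:draizou {verb}; 5:geix {verb,preposition}; 6:kreitrok {verb,preposition}; 7:fiklupe {determiner}.
One satisfying assignment: determiner verb determiner verb preposition preposition determiner.
Checking: rule 1 ok; rule 2 ok; rule 3 ok; rule 4 ok; rule 5 ok.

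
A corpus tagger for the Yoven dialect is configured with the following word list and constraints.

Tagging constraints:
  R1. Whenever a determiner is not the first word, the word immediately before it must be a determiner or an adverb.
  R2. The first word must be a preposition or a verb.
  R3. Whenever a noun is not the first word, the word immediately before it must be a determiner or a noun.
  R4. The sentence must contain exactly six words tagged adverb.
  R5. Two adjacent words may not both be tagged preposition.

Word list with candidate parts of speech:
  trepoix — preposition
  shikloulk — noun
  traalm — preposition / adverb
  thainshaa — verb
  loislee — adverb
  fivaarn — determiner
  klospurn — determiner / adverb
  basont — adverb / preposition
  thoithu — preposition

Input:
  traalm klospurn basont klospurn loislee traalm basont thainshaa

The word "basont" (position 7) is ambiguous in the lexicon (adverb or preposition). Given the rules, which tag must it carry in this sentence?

adverb

Candidates per position — 1:traalm {preposition,adverb}; 2:klospurn {determiner,adverb}; 3:basont {adverb,preposition}; 4:klospurn {determiner,adverb}; 5:loislee {adverb}; 6:traalm {preposition,adverb}; 7:basont {adverb,preposition}; 8:thainshaa {verb}.
At position 1, choosing adverb makes rule 2 impossible to satisfy; hence preposition.
At position 2, choosing determiner makes rule 1 impossible to satisfy; hence adverb.
At position 3, choosing preposition makes rule 4 impossible to satisfy; hence adverb.
At position 4, choosing determiner makes rule 4 impossible to satisfy; hence adverb.
At position 6, choosing preposition makes rule 4 impossible to satisfy; hence adverb.
At position 7, choosing preposition makes rule 4 impossible to satisfy; hence adverb.
That leaves exactly one tagging: preposition adverb adverb adverb adverb adverb adverb verb.
Check: rule 1 satisfied; rule 2 satisfied; rule 3 satisfied; rule 4 satisfied; rule 5 satisfied.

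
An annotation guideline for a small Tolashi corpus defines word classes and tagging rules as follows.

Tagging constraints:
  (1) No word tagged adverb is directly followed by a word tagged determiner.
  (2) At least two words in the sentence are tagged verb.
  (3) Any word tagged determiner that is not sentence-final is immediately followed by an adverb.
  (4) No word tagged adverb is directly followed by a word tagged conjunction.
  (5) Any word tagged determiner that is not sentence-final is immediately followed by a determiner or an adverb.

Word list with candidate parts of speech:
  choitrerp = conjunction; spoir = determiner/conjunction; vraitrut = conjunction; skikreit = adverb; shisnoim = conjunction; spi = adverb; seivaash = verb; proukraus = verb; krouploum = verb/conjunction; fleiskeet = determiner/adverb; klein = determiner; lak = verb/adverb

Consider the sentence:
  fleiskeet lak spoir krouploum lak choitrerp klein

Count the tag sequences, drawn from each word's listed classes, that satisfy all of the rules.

2

Candidates per position — 1:fleiskeet {determiner,adverb}; 2:lak {verb,adverb}; 3:spoir {determiner,conjunction}; 4:krouploum {verb,conjunction}; 5:lak {verb,adverb}; 6:choitrerp {conjunction}; 7:klein {determiner}.
There are 32 candidate sequences in total.
The sequences that satisfy every rule: adverb verb conjunction verb verb conjunction determiner; adverb verb conjunction conjunction verb conjunction determiner.
Count = 2.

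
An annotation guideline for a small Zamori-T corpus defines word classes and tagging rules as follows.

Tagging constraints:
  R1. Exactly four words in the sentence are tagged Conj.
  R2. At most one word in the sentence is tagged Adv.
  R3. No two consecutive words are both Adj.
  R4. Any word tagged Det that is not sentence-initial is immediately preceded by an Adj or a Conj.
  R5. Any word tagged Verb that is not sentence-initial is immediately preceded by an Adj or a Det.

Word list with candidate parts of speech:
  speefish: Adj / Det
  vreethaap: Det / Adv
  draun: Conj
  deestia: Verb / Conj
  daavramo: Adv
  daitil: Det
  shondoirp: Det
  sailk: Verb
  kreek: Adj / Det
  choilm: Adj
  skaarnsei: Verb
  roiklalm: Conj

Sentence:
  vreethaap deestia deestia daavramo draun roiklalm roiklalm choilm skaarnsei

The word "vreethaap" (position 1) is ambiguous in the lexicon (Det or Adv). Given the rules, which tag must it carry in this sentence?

Det

Candidates per position — 1:vreethaap {Det,Adv}; 2:deestia {Verb,Conj}; 3:deestia {Verb,Conj}; 4:daavramo {Adv}; 5:draun {Conj}; 6:roiklalm {Conj}; 7:roiklalm {Conj}; 8:choilm {Adj}; 9:skaarnsei {Verb}.
If word 1 were Adv, no tagging could satisfy rule 2; so word 1 is Det.
If word 3 were Verb, no tagging could satisfy rule 5; so word 3 is Conj.
If word 2 were Conj, no tagging could satisfy rule 1; so word 2 is Verb.
The only consistent sequence is: Det Verb Conj Adv Conj Conj Conj Adj Verb.
Checking: rule 1 holds; rule 2 holds; rule 3 holds; rule 4 holds; rule 5 holds.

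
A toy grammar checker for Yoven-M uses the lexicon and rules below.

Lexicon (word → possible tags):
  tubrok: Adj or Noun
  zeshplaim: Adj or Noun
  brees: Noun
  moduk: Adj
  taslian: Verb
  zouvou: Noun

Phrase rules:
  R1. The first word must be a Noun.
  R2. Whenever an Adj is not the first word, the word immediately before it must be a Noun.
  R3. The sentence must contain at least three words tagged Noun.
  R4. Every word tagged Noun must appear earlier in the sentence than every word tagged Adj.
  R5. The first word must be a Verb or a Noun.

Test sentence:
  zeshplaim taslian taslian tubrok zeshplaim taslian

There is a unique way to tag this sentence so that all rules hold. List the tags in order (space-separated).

Noun Verb Verb Noun Noun Verb

Candidates per position — 1:zeshplaim {Adj,Noun}; 2:taslian {Verb}; 3:taslian {Verb}; 4:tubrok {Adj,Noun}; 5:zeshplaim {Adj,Noun}; 6:taslian {Verb}.
Word 1 cannot be Adj — rule 1 would then fail for every completion. It is Noun.
Word 4 cannot be Adj — rule 2 would then fail for every completion. It is Noun.
Word 5 cannot be Adj — rule 3 would then fail for every completion. It is Noun.
The unique satisfying tagging is: Noun Verb Verb Noun Noun Verb.
Check: rule 1 ok; rule 2 ok; rule 3 ok; rule 4 ok; rule 5 ok.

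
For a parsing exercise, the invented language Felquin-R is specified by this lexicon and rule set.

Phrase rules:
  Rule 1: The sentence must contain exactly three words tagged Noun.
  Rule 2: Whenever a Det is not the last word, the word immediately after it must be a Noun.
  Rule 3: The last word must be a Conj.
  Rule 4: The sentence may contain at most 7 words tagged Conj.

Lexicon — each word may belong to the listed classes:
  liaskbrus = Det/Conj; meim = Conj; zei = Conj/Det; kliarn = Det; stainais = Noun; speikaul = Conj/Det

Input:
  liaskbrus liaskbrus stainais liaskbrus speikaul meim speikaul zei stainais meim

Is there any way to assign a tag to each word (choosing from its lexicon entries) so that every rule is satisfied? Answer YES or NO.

Candidates per position — 1:liaskbrus {Det,Conj}; 2:liaskbrus {Det,Conj}; 3:stainais {Noun}; 4:liaskbrus {Det,Conj}; 5:speikaul {Conj,Det}; 6:meim {Conj}; 7:speikaul {Conj,Det}; 8:zei {Conj,Det}; 9:stainais {Noun}; 10:meim {Conj}.
Rule 1 cannot be satisfied by any choice of tags from the lexicon.
So there is no consistent tagging.

NO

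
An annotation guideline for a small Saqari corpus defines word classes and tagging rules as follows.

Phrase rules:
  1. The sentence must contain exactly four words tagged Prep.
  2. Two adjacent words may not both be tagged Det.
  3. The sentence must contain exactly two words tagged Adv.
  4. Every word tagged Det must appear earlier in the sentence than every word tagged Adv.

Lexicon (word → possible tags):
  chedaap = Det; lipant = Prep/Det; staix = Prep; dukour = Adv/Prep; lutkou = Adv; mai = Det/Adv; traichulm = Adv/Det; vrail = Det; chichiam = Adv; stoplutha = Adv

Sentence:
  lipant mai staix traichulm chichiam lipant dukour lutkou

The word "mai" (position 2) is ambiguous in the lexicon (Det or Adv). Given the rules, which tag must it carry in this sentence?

Det

Candidates per position — 1:lipant {Prep,Det}; 2:mai {Det,Adv}; 3:staix {Prep}; 4:traichulm {Adv,Det}; 5:chichiam {Adv}; 6:lipant {Prep,Det}; 7:dukour {Adv,Prep}; 8:lutkou {Adv}.
Word 1 cannot be Det — rule 1 would then fail for every completion. It is Prep.
Word 2 cannot be Adv — rule 3 would then fail for every completion. It is Det.
Word 4 cannot be Adv — rule 3 would then fail for every completion. It is Det.
Word 6 cannot be Det — rule 1 would then fail for every completion. It is Prep.
Word 7 cannot be Adv — rule 1 would then fail for every completion. It is Prep.
That leaves exactly one tagging: Prep Det Prep Det Adv Prep Prep Adv.
Verifying each rule — rule 1 ok; rule 2 ok; rule 3 ok; rule 4 ok.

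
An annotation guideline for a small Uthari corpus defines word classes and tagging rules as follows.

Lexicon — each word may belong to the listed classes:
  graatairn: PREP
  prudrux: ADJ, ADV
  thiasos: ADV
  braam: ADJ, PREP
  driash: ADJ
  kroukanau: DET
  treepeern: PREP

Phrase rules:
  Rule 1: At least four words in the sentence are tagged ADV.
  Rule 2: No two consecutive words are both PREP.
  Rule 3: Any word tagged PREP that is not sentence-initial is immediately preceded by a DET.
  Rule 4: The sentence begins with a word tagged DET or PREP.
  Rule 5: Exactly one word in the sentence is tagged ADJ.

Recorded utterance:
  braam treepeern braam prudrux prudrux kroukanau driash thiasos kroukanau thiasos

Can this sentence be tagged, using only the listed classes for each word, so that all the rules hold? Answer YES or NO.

Candidates per position — 1:braam {ADJ,PREP}; 2:treepeern {PREP}; 3:braam {ADJ,PREP}; 4:prudrux {ADJ,ADV}; 5:prudrux {ADJ,ADV}; 6:kroukanau {DET}; 7:driash {ADJ}; 8:thiasos {ADV}; 9:kroukanau {DET}; 10:thiasos {ADV}.
Rule 3 cannot be satisfied by any choice of tags from the lexicon.
So there is no consistent tagging.

NO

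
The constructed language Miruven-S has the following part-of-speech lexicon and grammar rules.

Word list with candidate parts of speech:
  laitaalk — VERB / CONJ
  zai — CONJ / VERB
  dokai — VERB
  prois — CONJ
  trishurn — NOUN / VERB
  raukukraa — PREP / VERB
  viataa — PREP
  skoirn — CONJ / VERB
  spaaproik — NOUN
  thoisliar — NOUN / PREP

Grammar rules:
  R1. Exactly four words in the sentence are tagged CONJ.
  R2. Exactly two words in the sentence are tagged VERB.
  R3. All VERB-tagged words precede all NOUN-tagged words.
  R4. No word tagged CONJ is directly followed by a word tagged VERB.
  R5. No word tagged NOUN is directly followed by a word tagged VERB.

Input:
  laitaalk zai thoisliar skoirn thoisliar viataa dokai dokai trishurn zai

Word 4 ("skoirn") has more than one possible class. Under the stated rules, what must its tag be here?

Candidates per position — 1:laitaalk {VERB,CONJ}; 2:zai {CONJ,VERB}; 3:thoisliar {NOUN,PREP}; 4:skoirn {CONJ,VERB}; 5:thoisliar {NOUN,PREP}; 6:viataa {PREP}; 7:dokai {VERB}; 8:dokai {VERB}; 9:trishurn {NOUN,VERB}; 10:zai {CONJ,VERB}.
Position 1: VERB is ruled out by rule 1; that leaves CONJ.
Position 2: VERB is ruled out by rule 1; that leaves CONJ.
Position 3: NOUN is ruled out by rule 3; that leaves PREP.
Position 4: VERB is ruled out by rule 1; that leaves CONJ.
Position 5: NOUN is ruled out by rule 3; that leaves PREP.
Position 9: VERB is ruled out by rule 2; that leaves NOUN.
Position 10: VERB is ruled out by rule 1; that leaves CONJ.
So the tagging must be: CONJ CONJ PREP CONJ PREP PREP VERB VERB NOUN CONJ.
Verifying each rule — rule 1 holds; rule 2 holds; rule 3 holds; rule 4 holds; rule 5 holds.

CONJ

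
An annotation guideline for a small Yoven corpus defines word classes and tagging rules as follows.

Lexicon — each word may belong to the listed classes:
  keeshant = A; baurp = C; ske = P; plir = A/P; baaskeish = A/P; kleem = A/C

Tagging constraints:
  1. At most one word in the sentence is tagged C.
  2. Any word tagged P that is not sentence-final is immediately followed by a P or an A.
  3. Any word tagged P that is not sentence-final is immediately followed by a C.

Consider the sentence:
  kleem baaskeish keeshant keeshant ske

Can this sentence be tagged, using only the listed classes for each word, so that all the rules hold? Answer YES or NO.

Candidates per position — 1:kleem {A,C}; 2:baaskeish {A,P}; 3:keeshant {A}; 4:keeshant {A}; 5:ske {P}.
One satisfying assignment: A A A A P.
Verifying each rule — rule 1 satisfied; rule 2 satisfied; rule 3 satisfied.

YES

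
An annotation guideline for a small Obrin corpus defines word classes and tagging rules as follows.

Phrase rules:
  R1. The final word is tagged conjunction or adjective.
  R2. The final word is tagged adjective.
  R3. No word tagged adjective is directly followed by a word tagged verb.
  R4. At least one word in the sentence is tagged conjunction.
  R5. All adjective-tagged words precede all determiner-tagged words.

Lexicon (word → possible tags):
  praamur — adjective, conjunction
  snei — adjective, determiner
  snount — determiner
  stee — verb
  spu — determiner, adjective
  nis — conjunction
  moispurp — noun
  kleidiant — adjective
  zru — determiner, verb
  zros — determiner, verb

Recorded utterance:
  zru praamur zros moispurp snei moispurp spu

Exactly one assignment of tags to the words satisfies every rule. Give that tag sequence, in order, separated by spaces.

verb conjunction verb noun adjective noun adjective

Candidates per position — 1:zru {determiner,verb}; 2:praamur {adjective,conjunction}; 3:zros {determiner,verb}; 4:moispurp {noun}; 5:snei {adjective,determiner}; 6:moispurp {noun}; 7:spu {determiner,adjective}.
Word 2 cannot be adjective — rule 4 would then fail for every completion. It is conjunction.
Word 7 cannot be determiner — rule 1 would then fail for every completion. It is adjective.
Word 1 cannot be determiner — rule 5 would then fail for every completion. It is verb.
Word 3 cannot be determiner — rule 5 would then fail for every completion. It is verb.
Word 5 cannot be determiner — rule 5 would then fail for every completion. It is adjective.
The unique satisfying tagging is: verb conjunction verb noun adjective noun adjective.
Check: rule 1 holds; rule 2 holds; rule 3 holds; rule 4 holds; rule 5 holds.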